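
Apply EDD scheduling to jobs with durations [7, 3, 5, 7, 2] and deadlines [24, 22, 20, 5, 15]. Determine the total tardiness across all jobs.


Sort by due date (EDD order): [(7, 5), (2, 15), (5, 20), (3, 22), (7, 24)]
Compute completion times and tardiness:
  Job 1: p=7, d=5, C=7, tardiness=max(0,7-5)=2
  Job 2: p=2, d=15, C=9, tardiness=max(0,9-15)=0
  Job 3: p=5, d=20, C=14, tardiness=max(0,14-20)=0
  Job 4: p=3, d=22, C=17, tardiness=max(0,17-22)=0
  Job 5: p=7, d=24, C=24, tardiness=max(0,24-24)=0
Total tardiness = 2

2


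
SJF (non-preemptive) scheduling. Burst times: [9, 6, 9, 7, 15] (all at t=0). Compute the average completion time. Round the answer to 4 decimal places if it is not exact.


SJF order (ascending): [6, 7, 9, 9, 15]
Completion times:
  Job 1: burst=6, C=6
  Job 2: burst=7, C=13
  Job 3: burst=9, C=22
  Job 4: burst=9, C=31
  Job 5: burst=15, C=46
Average completion = 118/5 = 23.6

23.6


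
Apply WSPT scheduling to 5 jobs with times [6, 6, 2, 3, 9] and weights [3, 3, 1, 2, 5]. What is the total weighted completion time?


Compute p/w ratios and sort ascending (WSPT): [(3, 2), (9, 5), (6, 3), (6, 3), (2, 1)]
Compute weighted completion times:
  Job (p=3,w=2): C=3, w*C=2*3=6
  Job (p=9,w=5): C=12, w*C=5*12=60
  Job (p=6,w=3): C=18, w*C=3*18=54
  Job (p=6,w=3): C=24, w*C=3*24=72
  Job (p=2,w=1): C=26, w*C=1*26=26
Total weighted completion time = 218

218


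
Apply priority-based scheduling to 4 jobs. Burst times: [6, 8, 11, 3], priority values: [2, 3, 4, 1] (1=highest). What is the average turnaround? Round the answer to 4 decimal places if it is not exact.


Sort by priority (ascending = highest first):
Order: [(1, 3), (2, 6), (3, 8), (4, 11)]
Completion times:
  Priority 1, burst=3, C=3
  Priority 2, burst=6, C=9
  Priority 3, burst=8, C=17
  Priority 4, burst=11, C=28
Average turnaround = 57/4 = 14.25

14.25


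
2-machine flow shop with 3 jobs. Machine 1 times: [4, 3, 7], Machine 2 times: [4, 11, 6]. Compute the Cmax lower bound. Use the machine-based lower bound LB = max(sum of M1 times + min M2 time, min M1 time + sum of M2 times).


LB1 = sum(M1 times) + min(M2 times) = 14 + 4 = 18
LB2 = min(M1 times) + sum(M2 times) = 3 + 21 = 24
Lower bound = max(LB1, LB2) = max(18, 24) = 24

24


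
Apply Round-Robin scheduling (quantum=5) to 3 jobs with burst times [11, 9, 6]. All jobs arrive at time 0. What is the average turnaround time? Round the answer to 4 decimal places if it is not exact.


Time quantum = 5
Execution trace:
  J1 runs 5 units, time = 5
  J2 runs 5 units, time = 10
  J3 runs 5 units, time = 15
  J1 runs 5 units, time = 20
  J2 runs 4 units, time = 24
  J3 runs 1 units, time = 25
  J1 runs 1 units, time = 26
Finish times: [26, 24, 25]
Average turnaround = 75/3 = 25.0

25.0


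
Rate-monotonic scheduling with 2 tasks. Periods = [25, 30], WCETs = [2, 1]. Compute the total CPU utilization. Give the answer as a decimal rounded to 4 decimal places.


Compute individual utilizations (exact fractions):
  Task 1: C/T = 2/25 (approx. 0.08)
  Task 2: C/T = 1/30 (approx. 0.0333)
Total utilization U = 2/25 + 1/30 = 17/150
Rounded to 4 decimal places: U = 0.1133
RM (Liu & Layland) bound for 2 tasks = 0.828427; compare with U = 17/150 (approx. 0.113333)
U <= bound, so schedulable by RM sufficient condition.

0.1133


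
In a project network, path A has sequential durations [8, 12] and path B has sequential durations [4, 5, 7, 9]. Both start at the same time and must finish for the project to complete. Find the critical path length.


Path A total = 8 + 12 = 20
Path B total = 4 + 5 + 7 + 9 = 25
Critical path = longest path = max(20, 25) = 25

25


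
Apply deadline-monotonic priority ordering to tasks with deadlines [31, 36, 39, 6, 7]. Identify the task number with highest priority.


Sort tasks by relative deadline (ascending):
  Task 4: deadline = 6
  Task 5: deadline = 7
  Task 1: deadline = 31
  Task 2: deadline = 36
  Task 3: deadline = 39
Priority order (highest first): [4, 5, 1, 2, 3]
Highest priority task = 4

4


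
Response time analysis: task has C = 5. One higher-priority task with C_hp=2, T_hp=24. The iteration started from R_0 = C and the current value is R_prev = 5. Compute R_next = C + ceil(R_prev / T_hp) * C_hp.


R_next = C + ceil(R_prev / T_hp) * C_hp
ceil(5 / 24) = ceil(0.2083) = 1
Interference = 1 * 2 = 2
R_next = 5 + 2 = 7

7


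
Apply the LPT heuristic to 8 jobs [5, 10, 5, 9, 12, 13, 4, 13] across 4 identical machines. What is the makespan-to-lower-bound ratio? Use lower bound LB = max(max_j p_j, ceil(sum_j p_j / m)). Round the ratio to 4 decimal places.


LPT order: [13, 13, 12, 10, 9, 5, 5, 4]
Machine loads after assignment: [18, 17, 17, 19]
LPT makespan = 19
Lower bound = max(max_job, ceil(total/4)) = max(13, 18) = 18
Ratio = 19 / 18 = 1.0556

1.0556


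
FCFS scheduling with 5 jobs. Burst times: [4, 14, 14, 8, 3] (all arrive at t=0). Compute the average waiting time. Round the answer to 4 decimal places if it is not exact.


FCFS order (as given): [4, 14, 14, 8, 3]
Waiting times:
  Job 1: wait = 0
  Job 2: wait = 4
  Job 3: wait = 18
  Job 4: wait = 32
  Job 5: wait = 40
Sum of waiting times = 94
Average waiting time = 94/5 = 18.8

18.8


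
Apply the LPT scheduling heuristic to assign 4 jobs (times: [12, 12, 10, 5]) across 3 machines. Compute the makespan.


Sort jobs in decreasing order (LPT): [12, 12, 10, 5]
Assign each job to the least loaded machine:
  Machine 1: jobs [12], load = 12
  Machine 2: jobs [12], load = 12
  Machine 3: jobs [10, 5], load = 15
Makespan = max load = 15

15


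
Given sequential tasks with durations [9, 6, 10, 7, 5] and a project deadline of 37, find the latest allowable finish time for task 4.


LF(activity 4) = deadline - sum of successor durations
Successors: activities 5 through 5 with durations [5]
Sum of successor durations = 5
LF = 37 - 5 = 32

32


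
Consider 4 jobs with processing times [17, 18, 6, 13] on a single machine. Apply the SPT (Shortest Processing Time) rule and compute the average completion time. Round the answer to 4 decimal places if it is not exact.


Sort jobs by processing time (SPT order): [6, 13, 17, 18]
Compute completion times sequentially:
  Job 1: processing = 6, completes at 6
  Job 2: processing = 13, completes at 19
  Job 3: processing = 17, completes at 36
  Job 4: processing = 18, completes at 54
Sum of completion times = 115
Average completion time = 115/4 = 28.75

28.75


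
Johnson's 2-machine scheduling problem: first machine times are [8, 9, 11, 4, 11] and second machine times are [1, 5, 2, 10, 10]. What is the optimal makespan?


Apply Johnson's rule:
  Group 1 (a <= b): [(4, 4, 10)]
  Group 2 (a > b): [(5, 11, 10), (2, 9, 5), (3, 11, 2), (1, 8, 1)]
Optimal job order: [4, 5, 2, 3, 1]
Schedule:
  Job 4: M1 done at 4, M2 done at 14
  Job 5: M1 done at 15, M2 done at 25
  Job 2: M1 done at 24, M2 done at 30
  Job 3: M1 done at 35, M2 done at 37
  Job 1: M1 done at 43, M2 done at 44
Makespan = 44

44


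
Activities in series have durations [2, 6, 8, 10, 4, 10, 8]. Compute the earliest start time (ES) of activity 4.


Activity 4 starts after activities 1 through 3 complete.
Predecessor durations: [2, 6, 8]
ES = 2 + 6 + 8 = 16

16


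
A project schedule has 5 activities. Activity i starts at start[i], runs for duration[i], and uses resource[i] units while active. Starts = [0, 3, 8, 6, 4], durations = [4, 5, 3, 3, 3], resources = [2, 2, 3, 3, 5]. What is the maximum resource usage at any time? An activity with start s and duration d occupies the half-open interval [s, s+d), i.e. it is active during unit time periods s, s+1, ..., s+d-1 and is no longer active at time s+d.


Each activity i is active on [start_i, start_i + duration_i).
Compute total resource usage per time slot:
  t=0: active resources = [2], total = 2
  t=1: active resources = [2], total = 2
  t=2: active resources = [2], total = 2
  t=3: active resources = [2, 2], total = 4
  t=4: active resources = [2, 5], total = 7
  t=5: active resources = [2, 5], total = 7
  t=6: active resources = [2, 3, 5], total = 10
  t=7: active resources = [2, 3], total = 5
  t=8: active resources = [3, 3], total = 6
  t=9: active resources = [3], total = 3
  t=10: active resources = [3], total = 3
Peak resource demand = 10

10


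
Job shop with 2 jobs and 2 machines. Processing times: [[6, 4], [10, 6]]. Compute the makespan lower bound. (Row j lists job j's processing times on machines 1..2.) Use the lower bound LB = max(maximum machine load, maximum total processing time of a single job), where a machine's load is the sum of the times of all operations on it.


Machine loads:
  Machine 1: 6 + 10 = 16
  Machine 2: 4 + 6 = 10
Max machine load = 16
Job totals:
  Job 1: 10
  Job 2: 16
Max job total = 16
Lower bound = max(16, 16) = 16

16


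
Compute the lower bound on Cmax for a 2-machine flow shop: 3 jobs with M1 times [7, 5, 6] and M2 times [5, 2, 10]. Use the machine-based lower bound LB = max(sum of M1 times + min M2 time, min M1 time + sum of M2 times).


LB1 = sum(M1 times) + min(M2 times) = 18 + 2 = 20
LB2 = min(M1 times) + sum(M2 times) = 5 + 17 = 22
Lower bound = max(LB1, LB2) = max(20, 22) = 22

22


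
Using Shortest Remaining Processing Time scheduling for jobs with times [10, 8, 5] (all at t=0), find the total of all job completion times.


Since all jobs arrive at t=0, SRPT equals SPT ordering.
SPT order: [5, 8, 10]
Completion times:
  Job 1: p=5, C=5
  Job 2: p=8, C=13
  Job 3: p=10, C=23
Total completion time = 5 + 13 + 23 = 41

41


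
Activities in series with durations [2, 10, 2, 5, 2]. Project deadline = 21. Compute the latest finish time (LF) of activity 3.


LF(activity 3) = deadline - sum of successor durations
Successors: activities 4 through 5 with durations [5, 2]
Sum of successor durations = 7
LF = 21 - 7 = 14

14


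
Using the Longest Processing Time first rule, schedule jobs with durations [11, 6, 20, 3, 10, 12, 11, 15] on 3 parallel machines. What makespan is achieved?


Sort jobs in decreasing order (LPT): [20, 15, 12, 11, 11, 10, 6, 3]
Assign each job to the least loaded machine:
  Machine 1: jobs [20, 10], load = 30
  Machine 2: jobs [15, 11, 3], load = 29
  Machine 3: jobs [12, 11, 6], load = 29
Makespan = max load = 30

30


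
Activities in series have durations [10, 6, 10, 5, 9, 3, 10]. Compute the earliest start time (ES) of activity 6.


Activity 6 starts after activities 1 through 5 complete.
Predecessor durations: [10, 6, 10, 5, 9]
ES = 10 + 6 + 10 + 5 + 9 = 40

40


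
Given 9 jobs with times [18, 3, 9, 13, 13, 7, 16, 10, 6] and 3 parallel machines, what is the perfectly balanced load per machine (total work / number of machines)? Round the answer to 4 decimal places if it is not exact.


Total processing time = 18 + 3 + 9 + 13 + 13 + 7 + 16 + 10 + 6 = 95
Number of machines = 3
Ideal balanced load = 95 / 3 = 31.6667

31.6667


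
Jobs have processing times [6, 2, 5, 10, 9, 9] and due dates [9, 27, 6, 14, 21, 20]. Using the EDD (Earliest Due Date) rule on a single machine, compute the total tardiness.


Sort by due date (EDD order): [(5, 6), (6, 9), (10, 14), (9, 20), (9, 21), (2, 27)]
Compute completion times and tardiness:
  Job 1: p=5, d=6, C=5, tardiness=max(0,5-6)=0
  Job 2: p=6, d=9, C=11, tardiness=max(0,11-9)=2
  Job 3: p=10, d=14, C=21, tardiness=max(0,21-14)=7
  Job 4: p=9, d=20, C=30, tardiness=max(0,30-20)=10
  Job 5: p=9, d=21, C=39, tardiness=max(0,39-21)=18
  Job 6: p=2, d=27, C=41, tardiness=max(0,41-27)=14
Total tardiness = 51

51


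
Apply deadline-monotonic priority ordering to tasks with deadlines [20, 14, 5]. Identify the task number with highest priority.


Sort tasks by relative deadline (ascending):
  Task 3: deadline = 5
  Task 2: deadline = 14
  Task 1: deadline = 20
Priority order (highest first): [3, 2, 1]
Highest priority task = 3

3


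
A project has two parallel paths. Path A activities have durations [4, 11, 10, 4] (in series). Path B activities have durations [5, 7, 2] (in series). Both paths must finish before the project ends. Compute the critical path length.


Path A total = 4 + 11 + 10 + 4 = 29
Path B total = 5 + 7 + 2 = 14
Critical path = longest path = max(29, 14) = 29

29


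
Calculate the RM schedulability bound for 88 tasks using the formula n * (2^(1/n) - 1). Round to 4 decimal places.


Compute 2^(1/88) = 1.0079077751
Subtract 1: 1.0079077751 - 1 = 0.0079077751
Multiply by n: 88 * 0.0079077751 = 0.6958842088
Round to 4 dp: 0.6959

0.6959


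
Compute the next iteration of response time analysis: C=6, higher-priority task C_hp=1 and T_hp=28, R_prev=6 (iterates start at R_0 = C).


R_next = C + ceil(R_prev / T_hp) * C_hp
ceil(6 / 28) = ceil(0.2143) = 1
Interference = 1 * 1 = 1
R_next = 6 + 1 = 7

7


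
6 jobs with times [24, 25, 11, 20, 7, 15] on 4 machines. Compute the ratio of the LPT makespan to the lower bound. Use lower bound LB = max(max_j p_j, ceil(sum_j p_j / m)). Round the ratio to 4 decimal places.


LPT order: [25, 24, 20, 15, 11, 7]
Machine loads after assignment: [25, 24, 27, 26]
LPT makespan = 27
Lower bound = max(max_job, ceil(total/4)) = max(25, 26) = 26
Ratio = 27 / 26 = 1.0385

1.0385


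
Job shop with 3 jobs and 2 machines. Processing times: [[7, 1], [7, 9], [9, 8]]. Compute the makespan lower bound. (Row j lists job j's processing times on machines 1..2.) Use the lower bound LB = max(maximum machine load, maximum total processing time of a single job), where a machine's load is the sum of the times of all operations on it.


Machine loads:
  Machine 1: 7 + 7 + 9 = 23
  Machine 2: 1 + 9 + 8 = 18
Max machine load = 23
Job totals:
  Job 1: 8
  Job 2: 16
  Job 3: 17
Max job total = 17
Lower bound = max(23, 17) = 23

23


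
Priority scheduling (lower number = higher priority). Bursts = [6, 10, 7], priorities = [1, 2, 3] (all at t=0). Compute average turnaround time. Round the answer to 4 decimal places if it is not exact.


Sort by priority (ascending = highest first):
Order: [(1, 6), (2, 10), (3, 7)]
Completion times:
  Priority 1, burst=6, C=6
  Priority 2, burst=10, C=16
  Priority 3, burst=7, C=23
Average turnaround = 45/3 = 15.0

15.0


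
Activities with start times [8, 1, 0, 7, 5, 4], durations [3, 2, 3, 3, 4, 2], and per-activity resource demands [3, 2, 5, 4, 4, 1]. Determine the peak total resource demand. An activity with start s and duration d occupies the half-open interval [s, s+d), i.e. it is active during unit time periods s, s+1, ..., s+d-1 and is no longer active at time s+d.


Each activity i is active on [start_i, start_i + duration_i).
Compute total resource usage per time slot:
  t=0: active resources = [5], total = 5
  t=1: active resources = [2, 5], total = 7
  t=2: active resources = [2, 5], total = 7
  t=3: active resources = [], total = 0
  t=4: active resources = [1], total = 1
  t=5: active resources = [4, 1], total = 5
  t=6: active resources = [4], total = 4
  t=7: active resources = [4, 4], total = 8
  t=8: active resources = [3, 4, 4], total = 11
  t=9: active resources = [3, 4], total = 7
  t=10: active resources = [3], total = 3
Peak resource demand = 11

11


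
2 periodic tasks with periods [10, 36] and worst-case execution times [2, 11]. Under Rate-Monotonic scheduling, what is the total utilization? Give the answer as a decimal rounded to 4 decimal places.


Compute individual utilizations (exact fractions):
  Task 1: C/T = 2/10 = 1/5 (approx. 0.2)
  Task 2: C/T = 11/36 (approx. 0.3056)
Total utilization U = 1/5 + 11/36 = 91/180
Rounded to 4 decimal places: U = 0.5056
RM (Liu & Layland) bound for 2 tasks = 0.828427; compare with U = 91/180 (approx. 0.505556)
U <= bound, so schedulable by RM sufficient condition.

0.5056


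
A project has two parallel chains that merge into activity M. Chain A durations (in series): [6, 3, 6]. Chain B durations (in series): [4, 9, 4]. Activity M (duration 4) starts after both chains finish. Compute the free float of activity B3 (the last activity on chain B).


ES(B3) = sum of predecessors on chain B = 13
EF(B3) = ES + duration = 13 + 4 = 17
Successor of B3 is M. ES(M) = max(sum(A), sum(B)) = max(15, 17) = 17
Free float = ES(successor) - EF(current) = 17 - 17 = 0

0


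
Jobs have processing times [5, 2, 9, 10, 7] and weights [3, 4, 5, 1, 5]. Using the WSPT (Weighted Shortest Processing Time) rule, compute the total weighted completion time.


Compute p/w ratios and sort ascending (WSPT): [(2, 4), (7, 5), (5, 3), (9, 5), (10, 1)]
Compute weighted completion times:
  Job (p=2,w=4): C=2, w*C=4*2=8
  Job (p=7,w=5): C=9, w*C=5*9=45
  Job (p=5,w=3): C=14, w*C=3*14=42
  Job (p=9,w=5): C=23, w*C=5*23=115
  Job (p=10,w=1): C=33, w*C=1*33=33
Total weighted completion time = 243

243


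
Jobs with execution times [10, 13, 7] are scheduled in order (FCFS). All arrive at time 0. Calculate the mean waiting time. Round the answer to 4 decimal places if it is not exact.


FCFS order (as given): [10, 13, 7]
Waiting times:
  Job 1: wait = 0
  Job 2: wait = 10
  Job 3: wait = 23
Sum of waiting times = 33
Average waiting time = 33/3 = 11.0

11.0


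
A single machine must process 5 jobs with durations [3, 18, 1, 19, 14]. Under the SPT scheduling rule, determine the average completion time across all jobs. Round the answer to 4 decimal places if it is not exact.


Sort jobs by processing time (SPT order): [1, 3, 14, 18, 19]
Compute completion times sequentially:
  Job 1: processing = 1, completes at 1
  Job 2: processing = 3, completes at 4
  Job 3: processing = 14, completes at 18
  Job 4: processing = 18, completes at 36
  Job 5: processing = 19, completes at 55
Sum of completion times = 114
Average completion time = 114/5 = 22.8

22.8


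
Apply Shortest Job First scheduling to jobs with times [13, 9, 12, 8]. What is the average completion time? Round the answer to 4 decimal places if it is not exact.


SJF order (ascending): [8, 9, 12, 13]
Completion times:
  Job 1: burst=8, C=8
  Job 2: burst=9, C=17
  Job 3: burst=12, C=29
  Job 4: burst=13, C=42
Average completion = 96/4 = 24.0

24.0


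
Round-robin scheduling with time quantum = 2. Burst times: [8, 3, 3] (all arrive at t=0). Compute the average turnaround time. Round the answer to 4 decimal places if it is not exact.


Time quantum = 2
Execution trace:
  J1 runs 2 units, time = 2
  J2 runs 2 units, time = 4
  J3 runs 2 units, time = 6
  J1 runs 2 units, time = 8
  J2 runs 1 units, time = 9
  J3 runs 1 units, time = 10
  J1 runs 2 units, time = 12
  J1 runs 2 units, time = 14
Finish times: [14, 9, 10]
Average turnaround = 33/3 = 11.0

11.0


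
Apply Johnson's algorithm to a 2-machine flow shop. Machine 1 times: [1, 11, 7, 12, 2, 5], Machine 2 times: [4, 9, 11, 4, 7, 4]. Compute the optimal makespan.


Apply Johnson's rule:
  Group 1 (a <= b): [(1, 1, 4), (5, 2, 7), (3, 7, 11)]
  Group 2 (a > b): [(2, 11, 9), (4, 12, 4), (6, 5, 4)]
Optimal job order: [1, 5, 3, 2, 4, 6]
Schedule:
  Job 1: M1 done at 1, M2 done at 5
  Job 5: M1 done at 3, M2 done at 12
  Job 3: M1 done at 10, M2 done at 23
  Job 2: M1 done at 21, M2 done at 32
  Job 4: M1 done at 33, M2 done at 37
  Job 6: M1 done at 38, M2 done at 42
Makespan = 42

42


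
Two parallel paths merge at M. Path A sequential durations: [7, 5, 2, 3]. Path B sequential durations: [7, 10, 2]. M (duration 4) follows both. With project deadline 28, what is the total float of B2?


Forward pass: ES(B2) = sum of predecessors on chain B = 7
EF = ES + duration = 7 + 10 = 17
Backward pass: LF(M) = deadline = 28; LS(M) = 28 - 4 = 24
LF(B2) = LS(M) - sum(successors on chain B) = 24 - 2 = 22
LS = LF - duration = 22 - 10 = 12
Total float = LS - ES = 12 - 7 = 5

5


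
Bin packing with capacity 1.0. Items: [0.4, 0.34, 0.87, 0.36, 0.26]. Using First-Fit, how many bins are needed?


Place items sequentially using First-Fit:
  Item 0.4 -> new Bin 1
  Item 0.34 -> Bin 1 (now 0.74)
  Item 0.87 -> new Bin 2
  Item 0.36 -> new Bin 3
  Item 0.26 -> Bin 1 (now 1.0)
Total bins used = 3

3


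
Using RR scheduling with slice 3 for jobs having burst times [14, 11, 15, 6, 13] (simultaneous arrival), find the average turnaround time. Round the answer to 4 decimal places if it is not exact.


Time quantum = 3
Execution trace:
  J1 runs 3 units, time = 3
  J2 runs 3 units, time = 6
  J3 runs 3 units, time = 9
  J4 runs 3 units, time = 12
  J5 runs 3 units, time = 15
  J1 runs 3 units, time = 18
  J2 runs 3 units, time = 21
  J3 runs 3 units, time = 24
  J4 runs 3 units, time = 27
  J5 runs 3 units, time = 30
  J1 runs 3 units, time = 33
  J2 runs 3 units, time = 36
  J3 runs 3 units, time = 39
  J5 runs 3 units, time = 42
  J1 runs 3 units, time = 45
  J2 runs 2 units, time = 47
  J3 runs 3 units, time = 50
  J5 runs 3 units, time = 53
  J1 runs 2 units, time = 55
  J3 runs 3 units, time = 58
  J5 runs 1 units, time = 59
Finish times: [55, 47, 58, 27, 59]
Average turnaround = 246/5 = 49.2

49.2


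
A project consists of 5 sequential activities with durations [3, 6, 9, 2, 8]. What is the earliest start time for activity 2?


Activity 2 starts after activities 1 through 1 complete.
Predecessor durations: [3]
ES = 3 = 3

3


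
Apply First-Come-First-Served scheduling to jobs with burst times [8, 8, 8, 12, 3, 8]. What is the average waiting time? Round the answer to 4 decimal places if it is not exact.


FCFS order (as given): [8, 8, 8, 12, 3, 8]
Waiting times:
  Job 1: wait = 0
  Job 2: wait = 8
  Job 3: wait = 16
  Job 4: wait = 24
  Job 5: wait = 36
  Job 6: wait = 39
Sum of waiting times = 123
Average waiting time = 123/6 = 20.5

20.5


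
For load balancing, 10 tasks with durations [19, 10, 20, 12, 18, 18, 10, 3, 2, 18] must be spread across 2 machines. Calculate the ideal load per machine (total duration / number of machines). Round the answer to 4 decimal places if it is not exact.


Total processing time = 19 + 10 + 20 + 12 + 18 + 18 + 10 + 3 + 2 + 18 = 130
Number of machines = 2
Ideal balanced load = 130 / 2 = 65.0

65.0


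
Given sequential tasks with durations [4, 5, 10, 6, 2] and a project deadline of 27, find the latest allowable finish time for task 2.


LF(activity 2) = deadline - sum of successor durations
Successors: activities 3 through 5 with durations [10, 6, 2]
Sum of successor durations = 18
LF = 27 - 18 = 9

9


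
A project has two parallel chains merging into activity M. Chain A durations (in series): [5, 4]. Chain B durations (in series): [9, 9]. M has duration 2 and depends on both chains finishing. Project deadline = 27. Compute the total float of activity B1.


Forward pass: ES(B1) = sum of predecessors on chain B = 0
EF = ES + duration = 0 + 9 = 9
Backward pass: LF(M) = deadline = 27; LS(M) = 27 - 2 = 25
LF(B1) = LS(M) - sum(successors on chain B) = 25 - 9 = 16
LS = LF - duration = 16 - 9 = 7
Total float = LS - ES = 7 - 0 = 7

7


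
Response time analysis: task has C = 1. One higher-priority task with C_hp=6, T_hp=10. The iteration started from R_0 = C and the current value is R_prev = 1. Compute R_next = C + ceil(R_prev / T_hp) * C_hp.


R_next = C + ceil(R_prev / T_hp) * C_hp
ceil(1 / 10) = ceil(0.1) = 1
Interference = 1 * 6 = 6
R_next = 1 + 6 = 7

7


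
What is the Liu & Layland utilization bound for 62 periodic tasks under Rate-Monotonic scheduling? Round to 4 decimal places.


Compute 2^(1/62) = 1.0112425207
Subtract 1: 1.0112425207 - 1 = 0.0112425207
Multiply by n: 62 * 0.0112425207 = 0.6970362834
Round to 4 dp: 0.6970

0.6970


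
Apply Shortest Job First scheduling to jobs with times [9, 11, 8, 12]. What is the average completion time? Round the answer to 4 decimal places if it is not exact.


SJF order (ascending): [8, 9, 11, 12]
Completion times:
  Job 1: burst=8, C=8
  Job 2: burst=9, C=17
  Job 3: burst=11, C=28
  Job 4: burst=12, C=40
Average completion = 93/4 = 23.25

23.25


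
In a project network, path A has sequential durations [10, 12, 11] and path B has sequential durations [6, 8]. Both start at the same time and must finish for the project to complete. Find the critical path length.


Path A total = 10 + 12 + 11 = 33
Path B total = 6 + 8 = 14
Critical path = longest path = max(33, 14) = 33

33


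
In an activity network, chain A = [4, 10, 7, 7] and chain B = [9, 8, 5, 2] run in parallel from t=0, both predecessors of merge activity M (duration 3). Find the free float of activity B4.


ES(B4) = sum of predecessors on chain B = 22
EF(B4) = ES + duration = 22 + 2 = 24
Successor of B4 is M. ES(M) = max(sum(A), sum(B)) = max(28, 24) = 28
Free float = ES(successor) - EF(current) = 28 - 24 = 4

4


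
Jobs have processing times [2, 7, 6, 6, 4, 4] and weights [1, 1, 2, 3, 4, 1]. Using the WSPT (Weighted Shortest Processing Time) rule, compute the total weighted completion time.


Compute p/w ratios and sort ascending (WSPT): [(4, 4), (2, 1), (6, 3), (6, 2), (4, 1), (7, 1)]
Compute weighted completion times:
  Job (p=4,w=4): C=4, w*C=4*4=16
  Job (p=2,w=1): C=6, w*C=1*6=6
  Job (p=6,w=3): C=12, w*C=3*12=36
  Job (p=6,w=2): C=18, w*C=2*18=36
  Job (p=4,w=1): C=22, w*C=1*22=22
  Job (p=7,w=1): C=29, w*C=1*29=29
Total weighted completion time = 145

145


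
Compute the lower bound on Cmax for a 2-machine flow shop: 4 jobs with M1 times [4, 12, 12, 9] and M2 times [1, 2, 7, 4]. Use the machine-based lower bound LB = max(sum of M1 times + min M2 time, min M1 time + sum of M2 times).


LB1 = sum(M1 times) + min(M2 times) = 37 + 1 = 38
LB2 = min(M1 times) + sum(M2 times) = 4 + 14 = 18
Lower bound = max(LB1, LB2) = max(38, 18) = 38

38


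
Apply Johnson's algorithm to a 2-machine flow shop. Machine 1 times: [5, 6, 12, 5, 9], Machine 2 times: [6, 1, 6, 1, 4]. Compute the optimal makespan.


Apply Johnson's rule:
  Group 1 (a <= b): [(1, 5, 6)]
  Group 2 (a > b): [(3, 12, 6), (5, 9, 4), (2, 6, 1), (4, 5, 1)]
Optimal job order: [1, 3, 5, 2, 4]
Schedule:
  Job 1: M1 done at 5, M2 done at 11
  Job 3: M1 done at 17, M2 done at 23
  Job 5: M1 done at 26, M2 done at 30
  Job 2: M1 done at 32, M2 done at 33
  Job 4: M1 done at 37, M2 done at 38
Makespan = 38

38


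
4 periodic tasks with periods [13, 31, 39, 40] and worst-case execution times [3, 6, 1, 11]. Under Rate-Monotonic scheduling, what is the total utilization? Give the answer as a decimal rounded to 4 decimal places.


Compute individual utilizations (exact fractions):
  Task 1: C/T = 3/13 (approx. 0.2308)
  Task 2: C/T = 6/31 (approx. 0.1935)
  Task 3: C/T = 1/39 (approx. 0.0256)
  Task 4: C/T = 11/40 (approx. 0.275)
Total utilization U = 3/13 + 6/31 + 1/39 + 11/40 = 35059/48360
Rounded to 4 decimal places: U = 0.7250
RM (Liu & Layland) bound for 4 tasks = 0.756828; compare with U = 35059/48360 (approx. 0.724959)
U <= bound, so schedulable by RM sufficient condition.

0.7250


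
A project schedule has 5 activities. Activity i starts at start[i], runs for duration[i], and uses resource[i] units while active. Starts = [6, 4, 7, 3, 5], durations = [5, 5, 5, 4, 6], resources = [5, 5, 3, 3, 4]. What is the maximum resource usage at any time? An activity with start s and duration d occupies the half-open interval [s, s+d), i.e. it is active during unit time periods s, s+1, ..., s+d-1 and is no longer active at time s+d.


Each activity i is active on [start_i, start_i + duration_i).
Compute total resource usage per time slot:
  t=0: active resources = [], total = 0
  t=1: active resources = [], total = 0
  t=2: active resources = [], total = 0
  t=3: active resources = [3], total = 3
  t=4: active resources = [5, 3], total = 8
  t=5: active resources = [5, 3, 4], total = 12
  t=6: active resources = [5, 5, 3, 4], total = 17
  t=7: active resources = [5, 5, 3, 4], total = 17
  t=8: active resources = [5, 5, 3, 4], total = 17
  t=9: active resources = [5, 3, 4], total = 12
  t=10: active resources = [5, 3, 4], total = 12
  t=11: active resources = [3], total = 3
Peak resource demand = 17

17


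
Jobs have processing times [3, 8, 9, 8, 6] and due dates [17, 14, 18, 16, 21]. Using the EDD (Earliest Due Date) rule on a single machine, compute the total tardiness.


Sort by due date (EDD order): [(8, 14), (8, 16), (3, 17), (9, 18), (6, 21)]
Compute completion times and tardiness:
  Job 1: p=8, d=14, C=8, tardiness=max(0,8-14)=0
  Job 2: p=8, d=16, C=16, tardiness=max(0,16-16)=0
  Job 3: p=3, d=17, C=19, tardiness=max(0,19-17)=2
  Job 4: p=9, d=18, C=28, tardiness=max(0,28-18)=10
  Job 5: p=6, d=21, C=34, tardiness=max(0,34-21)=13
Total tardiness = 25

25


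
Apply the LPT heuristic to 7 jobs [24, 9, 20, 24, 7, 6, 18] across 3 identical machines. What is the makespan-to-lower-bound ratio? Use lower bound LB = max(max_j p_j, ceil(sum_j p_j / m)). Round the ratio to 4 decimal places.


LPT order: [24, 24, 20, 18, 9, 7, 6]
Machine loads after assignment: [33, 37, 38]
LPT makespan = 38
Lower bound = max(max_job, ceil(total/3)) = max(24, 36) = 36
Ratio = 38 / 36 = 1.0556

1.0556


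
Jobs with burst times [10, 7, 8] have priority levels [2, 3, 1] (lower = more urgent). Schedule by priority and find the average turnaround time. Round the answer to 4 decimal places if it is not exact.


Sort by priority (ascending = highest first):
Order: [(1, 8), (2, 10), (3, 7)]
Completion times:
  Priority 1, burst=8, C=8
  Priority 2, burst=10, C=18
  Priority 3, burst=7, C=25
Average turnaround = 51/3 = 17.0

17.0


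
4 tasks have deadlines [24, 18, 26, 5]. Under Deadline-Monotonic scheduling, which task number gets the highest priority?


Sort tasks by relative deadline (ascending):
  Task 4: deadline = 5
  Task 2: deadline = 18
  Task 1: deadline = 24
  Task 3: deadline = 26
Priority order (highest first): [4, 2, 1, 3]
Highest priority task = 4

4


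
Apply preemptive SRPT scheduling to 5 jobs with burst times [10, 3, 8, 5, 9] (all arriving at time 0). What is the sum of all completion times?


Since all jobs arrive at t=0, SRPT equals SPT ordering.
SPT order: [3, 5, 8, 9, 10]
Completion times:
  Job 1: p=3, C=3
  Job 2: p=5, C=8
  Job 3: p=8, C=16
  Job 4: p=9, C=25
  Job 5: p=10, C=35
Total completion time = 3 + 8 + 16 + 25 + 35 = 87

87


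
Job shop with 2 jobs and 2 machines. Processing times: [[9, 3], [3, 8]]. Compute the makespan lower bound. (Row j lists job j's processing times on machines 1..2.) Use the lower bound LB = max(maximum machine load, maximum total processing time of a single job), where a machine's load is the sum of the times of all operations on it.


Machine loads:
  Machine 1: 9 + 3 = 12
  Machine 2: 3 + 8 = 11
Max machine load = 12
Job totals:
  Job 1: 12
  Job 2: 11
Max job total = 12
Lower bound = max(12, 12) = 12

12


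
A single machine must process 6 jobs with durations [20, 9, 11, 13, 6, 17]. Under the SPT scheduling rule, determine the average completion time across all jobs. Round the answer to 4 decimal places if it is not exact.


Sort jobs by processing time (SPT order): [6, 9, 11, 13, 17, 20]
Compute completion times sequentially:
  Job 1: processing = 6, completes at 6
  Job 2: processing = 9, completes at 15
  Job 3: processing = 11, completes at 26
  Job 4: processing = 13, completes at 39
  Job 5: processing = 17, completes at 56
  Job 6: processing = 20, completes at 76
Sum of completion times = 218
Average completion time = 218/6 = 36.3333

36.3333


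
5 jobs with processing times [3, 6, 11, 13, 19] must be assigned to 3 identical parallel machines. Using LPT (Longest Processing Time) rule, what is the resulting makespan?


Sort jobs in decreasing order (LPT): [19, 13, 11, 6, 3]
Assign each job to the least loaded machine:
  Machine 1: jobs [19], load = 19
  Machine 2: jobs [13, 3], load = 16
  Machine 3: jobs [11, 6], load = 17
Makespan = max load = 19

19


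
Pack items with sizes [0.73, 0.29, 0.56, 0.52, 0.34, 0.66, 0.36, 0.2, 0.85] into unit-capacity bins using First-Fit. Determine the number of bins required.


Place items sequentially using First-Fit:
  Item 0.73 -> new Bin 1
  Item 0.29 -> new Bin 2
  Item 0.56 -> Bin 2 (now 0.85)
  Item 0.52 -> new Bin 3
  Item 0.34 -> Bin 3 (now 0.86)
  Item 0.66 -> new Bin 4
  Item 0.36 -> new Bin 5
  Item 0.2 -> Bin 1 (now 0.93)
  Item 0.85 -> new Bin 6
Total bins used = 6

6


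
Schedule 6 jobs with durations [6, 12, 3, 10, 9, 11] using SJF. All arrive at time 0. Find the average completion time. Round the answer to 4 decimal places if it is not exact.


SJF order (ascending): [3, 6, 9, 10, 11, 12]
Completion times:
  Job 1: burst=3, C=3
  Job 2: burst=6, C=9
  Job 3: burst=9, C=18
  Job 4: burst=10, C=28
  Job 5: burst=11, C=39
  Job 6: burst=12, C=51
Average completion = 148/6 = 24.6667

24.6667


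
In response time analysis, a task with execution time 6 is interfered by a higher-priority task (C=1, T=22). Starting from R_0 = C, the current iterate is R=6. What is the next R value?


R_next = C + ceil(R_prev / T_hp) * C_hp
ceil(6 / 22) = ceil(0.2727) = 1
Interference = 1 * 1 = 1
R_next = 6 + 1 = 7

7


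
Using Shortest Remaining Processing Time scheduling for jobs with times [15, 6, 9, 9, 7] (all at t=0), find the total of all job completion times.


Since all jobs arrive at t=0, SRPT equals SPT ordering.
SPT order: [6, 7, 9, 9, 15]
Completion times:
  Job 1: p=6, C=6
  Job 2: p=7, C=13
  Job 3: p=9, C=22
  Job 4: p=9, C=31
  Job 5: p=15, C=46
Total completion time = 6 + 13 + 22 + 31 + 46 = 118

118


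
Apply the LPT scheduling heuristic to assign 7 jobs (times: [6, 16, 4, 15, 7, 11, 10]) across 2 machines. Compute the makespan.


Sort jobs in decreasing order (LPT): [16, 15, 11, 10, 7, 6, 4]
Assign each job to the least loaded machine:
  Machine 1: jobs [16, 10, 7], load = 33
  Machine 2: jobs [15, 11, 6, 4], load = 36
Makespan = max load = 36

36


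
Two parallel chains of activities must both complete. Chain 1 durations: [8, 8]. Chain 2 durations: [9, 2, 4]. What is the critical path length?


Path A total = 8 + 8 = 16
Path B total = 9 + 2 + 4 = 15
Critical path = longest path = max(16, 15) = 16

16


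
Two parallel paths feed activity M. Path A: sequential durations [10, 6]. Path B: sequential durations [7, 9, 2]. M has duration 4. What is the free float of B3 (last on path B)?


ES(B3) = sum of predecessors on chain B = 16
EF(B3) = ES + duration = 16 + 2 = 18
Successor of B3 is M. ES(M) = max(sum(A), sum(B)) = max(16, 18) = 18
Free float = ES(successor) - EF(current) = 18 - 18 = 0

0


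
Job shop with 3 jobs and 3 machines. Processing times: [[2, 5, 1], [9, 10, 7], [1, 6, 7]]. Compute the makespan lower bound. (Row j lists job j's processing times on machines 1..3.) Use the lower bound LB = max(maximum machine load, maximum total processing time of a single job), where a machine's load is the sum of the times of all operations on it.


Machine loads:
  Machine 1: 2 + 9 + 1 = 12
  Machine 2: 5 + 10 + 6 = 21
  Machine 3: 1 + 7 + 7 = 15
Max machine load = 21
Job totals:
  Job 1: 8
  Job 2: 26
  Job 3: 14
Max job total = 26
Lower bound = max(21, 26) = 26

26


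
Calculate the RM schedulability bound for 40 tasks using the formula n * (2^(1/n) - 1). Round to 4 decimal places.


Compute 2^(1/40) = 1.0174796921
Subtract 1: 1.0174796921 - 1 = 0.0174796921
Multiply by n: 40 * 0.0174796921 = 0.6991876840
Round to 4 dp: 0.6992

0.6992


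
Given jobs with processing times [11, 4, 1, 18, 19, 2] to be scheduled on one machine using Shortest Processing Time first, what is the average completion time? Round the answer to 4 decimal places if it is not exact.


Sort jobs by processing time (SPT order): [1, 2, 4, 11, 18, 19]
Compute completion times sequentially:
  Job 1: processing = 1, completes at 1
  Job 2: processing = 2, completes at 3
  Job 3: processing = 4, completes at 7
  Job 4: processing = 11, completes at 18
  Job 5: processing = 18, completes at 36
  Job 6: processing = 19, completes at 55
Sum of completion times = 120
Average completion time = 120/6 = 20.0

20.0


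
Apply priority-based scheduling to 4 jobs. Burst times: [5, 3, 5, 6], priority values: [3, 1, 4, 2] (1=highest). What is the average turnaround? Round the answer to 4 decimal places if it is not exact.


Sort by priority (ascending = highest first):
Order: [(1, 3), (2, 6), (3, 5), (4, 5)]
Completion times:
  Priority 1, burst=3, C=3
  Priority 2, burst=6, C=9
  Priority 3, burst=5, C=14
  Priority 4, burst=5, C=19
Average turnaround = 45/4 = 11.25

11.25


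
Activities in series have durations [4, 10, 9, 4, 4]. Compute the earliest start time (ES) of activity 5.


Activity 5 starts after activities 1 through 4 complete.
Predecessor durations: [4, 10, 9, 4]
ES = 4 + 10 + 9 + 4 = 27

27


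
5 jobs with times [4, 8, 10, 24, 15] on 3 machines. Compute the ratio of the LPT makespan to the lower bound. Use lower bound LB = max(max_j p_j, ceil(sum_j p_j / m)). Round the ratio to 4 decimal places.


LPT order: [24, 15, 10, 8, 4]
Machine loads after assignment: [24, 19, 18]
LPT makespan = 24
Lower bound = max(max_job, ceil(total/3)) = max(24, 21) = 24
Ratio = 24 / 24 = 1.0

1.0


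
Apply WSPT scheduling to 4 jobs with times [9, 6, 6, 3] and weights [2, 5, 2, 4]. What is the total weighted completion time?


Compute p/w ratios and sort ascending (WSPT): [(3, 4), (6, 5), (6, 2), (9, 2)]
Compute weighted completion times:
  Job (p=3,w=4): C=3, w*C=4*3=12
  Job (p=6,w=5): C=9, w*C=5*9=45
  Job (p=6,w=2): C=15, w*C=2*15=30
  Job (p=9,w=2): C=24, w*C=2*24=48
Total weighted completion time = 135

135


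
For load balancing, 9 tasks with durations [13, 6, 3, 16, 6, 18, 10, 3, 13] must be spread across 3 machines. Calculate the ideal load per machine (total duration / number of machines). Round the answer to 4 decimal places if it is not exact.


Total processing time = 13 + 6 + 3 + 16 + 6 + 18 + 10 + 3 + 13 = 88
Number of machines = 3
Ideal balanced load = 88 / 3 = 29.3333

29.3333


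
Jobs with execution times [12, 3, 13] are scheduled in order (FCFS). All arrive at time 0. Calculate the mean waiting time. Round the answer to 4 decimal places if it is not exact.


FCFS order (as given): [12, 3, 13]
Waiting times:
  Job 1: wait = 0
  Job 2: wait = 12
  Job 3: wait = 15
Sum of waiting times = 27
Average waiting time = 27/3 = 9.0

9.0


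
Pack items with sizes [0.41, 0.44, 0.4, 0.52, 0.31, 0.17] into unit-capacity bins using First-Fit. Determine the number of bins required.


Place items sequentially using First-Fit:
  Item 0.41 -> new Bin 1
  Item 0.44 -> Bin 1 (now 0.85)
  Item 0.4 -> new Bin 2
  Item 0.52 -> Bin 2 (now 0.92)
  Item 0.31 -> new Bin 3
  Item 0.17 -> Bin 3 (now 0.48)
Total bins used = 3

3


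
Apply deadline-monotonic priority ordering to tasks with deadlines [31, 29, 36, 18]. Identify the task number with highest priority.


Sort tasks by relative deadline (ascending):
  Task 4: deadline = 18
  Task 2: deadline = 29
  Task 1: deadline = 31
  Task 3: deadline = 36
Priority order (highest first): [4, 2, 1, 3]
Highest priority task = 4

4


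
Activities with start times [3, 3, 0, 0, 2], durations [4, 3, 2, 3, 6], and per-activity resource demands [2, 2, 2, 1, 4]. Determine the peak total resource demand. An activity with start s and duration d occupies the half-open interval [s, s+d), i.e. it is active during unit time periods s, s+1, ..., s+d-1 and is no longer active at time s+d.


Each activity i is active on [start_i, start_i + duration_i).
Compute total resource usage per time slot:
  t=0: active resources = [2, 1], total = 3
  t=1: active resources = [2, 1], total = 3
  t=2: active resources = [1, 4], total = 5
  t=3: active resources = [2, 2, 4], total = 8
  t=4: active resources = [2, 2, 4], total = 8
  t=5: active resources = [2, 2, 4], total = 8
  t=6: active resources = [2, 4], total = 6
  t=7: active resources = [4], total = 4
Peak resource demand = 8

8


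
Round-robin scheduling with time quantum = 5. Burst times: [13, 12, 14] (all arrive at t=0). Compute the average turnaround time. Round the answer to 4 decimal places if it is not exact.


Time quantum = 5
Execution trace:
  J1 runs 5 units, time = 5
  J2 runs 5 units, time = 10
  J3 runs 5 units, time = 15
  J1 runs 5 units, time = 20
  J2 runs 5 units, time = 25
  J3 runs 5 units, time = 30
  J1 runs 3 units, time = 33
  J2 runs 2 units, time = 35
  J3 runs 4 units, time = 39
Finish times: [33, 35, 39]
Average turnaround = 107/3 = 35.6667

35.6667
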